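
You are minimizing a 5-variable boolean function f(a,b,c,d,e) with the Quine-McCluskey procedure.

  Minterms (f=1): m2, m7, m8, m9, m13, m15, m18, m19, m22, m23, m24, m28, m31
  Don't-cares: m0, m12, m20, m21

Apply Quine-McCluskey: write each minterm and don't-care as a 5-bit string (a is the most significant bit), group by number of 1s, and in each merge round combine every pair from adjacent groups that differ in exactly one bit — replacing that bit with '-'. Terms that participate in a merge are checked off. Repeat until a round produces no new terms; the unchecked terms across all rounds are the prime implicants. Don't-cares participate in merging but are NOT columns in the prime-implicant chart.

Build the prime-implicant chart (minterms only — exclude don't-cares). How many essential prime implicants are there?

4

[col 0] 00000*, 00010*, 00111*, 01000*, 01001*, 01100*, 01101*, 01111*, 10010*, 10011*, 10100*, 10101*, 10110*, 10111*, 11000*, 11100*, 11111*
[col 1] -0010, -0111*, -1000*, -1100*, -1111*, 0-000, 0-111*, 000-0, 01-00*, 01-01*, 0100-*, 011-1, 0110-*, 1-100, 1-111*, 10-10*, 10-11*, 1001-*, 101-0*, 101-1*, 1010-*, 1011-*, 11-00*
[col 2] --111, -1-00, 01-0-, 10-1-, 101--
Prime implicants: --111, -0010, -1-00, 0-000, 000-0, 01-0-, 011-1, 1-100, 10-1-, 101--
PI chart (minterm → PIs covering it):
  2 | -0010,000-0
  7 | --111  (sole → essential)
  8 | -1-00,0-000,01-0-
  9 | 01-0-  (sole → essential)
  13 | 01-0-,011-1
  15 | --111,011-1
  18 | -0010,10-1-
  19 | 10-1-  (sole → essential)
  22 | 10-1-,101--
  23 | --111,10-1-,101--
  24 | -1-00  (sole → essential)
  28 | -1-00,1-100
  31 | --111  (sole → essential)
Essential prime implicants: --111, -1-00, 01-0-, 10-1-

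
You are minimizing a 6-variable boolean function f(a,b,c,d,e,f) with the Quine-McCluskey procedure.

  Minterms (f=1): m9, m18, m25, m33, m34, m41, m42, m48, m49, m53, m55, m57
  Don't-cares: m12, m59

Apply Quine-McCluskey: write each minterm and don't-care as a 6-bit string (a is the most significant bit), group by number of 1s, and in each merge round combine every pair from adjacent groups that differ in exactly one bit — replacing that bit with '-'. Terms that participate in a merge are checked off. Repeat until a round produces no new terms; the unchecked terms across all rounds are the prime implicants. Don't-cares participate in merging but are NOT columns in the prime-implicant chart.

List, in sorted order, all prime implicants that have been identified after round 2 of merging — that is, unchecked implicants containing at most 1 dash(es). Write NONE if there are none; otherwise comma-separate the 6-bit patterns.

001100, 010010, 10-010, 110-01, 11000-, 1101-1, 1110-1

Round 0: 001001✓ 001100 010010 011001✓ 100001✓ 100010✓ 101001✓ 101010✓ 110000✓ 110001✓ 110101✓ 110111✓ 111001✓ 111011✓
Round 1: -01001✓ -11001✓ 0-1001✓ 1-0001✓ 1-1001✓ 10-001✓ 10-010 11-001✓ 110-01 11000- 1101-1 1110-1
Round 2: --1001 1--001
PIs = {--1001, 001100, 010010, 1--001, 10-010, 110-01, 11000-, 1101-1, 1110-1}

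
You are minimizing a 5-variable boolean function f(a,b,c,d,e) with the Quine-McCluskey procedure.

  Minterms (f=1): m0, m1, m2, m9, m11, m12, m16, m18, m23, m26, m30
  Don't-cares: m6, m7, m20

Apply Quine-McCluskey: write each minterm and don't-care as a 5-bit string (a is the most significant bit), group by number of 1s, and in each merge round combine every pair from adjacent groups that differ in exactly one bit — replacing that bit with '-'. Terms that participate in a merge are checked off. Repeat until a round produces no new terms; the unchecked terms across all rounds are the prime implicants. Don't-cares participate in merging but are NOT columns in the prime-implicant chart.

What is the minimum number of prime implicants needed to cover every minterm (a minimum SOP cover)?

6

Round 0: 00000✓ 00001✓ 00010✓ 00110✓ 00111✓ 01001✓ 01011✓ 01100 10000✓ 10010✓ 10100✓ 10111✓ 11010✓ 11110✓
Round 1: -0000✓ -0010✓ -0111 0-001 00-10 000-0✓ 0000- 0011- 010-1 1-010 10-00 100-0✓ 11-10
Round 2: -00-0
PIs = {-00-0, -0111, 0-001, 00-10, 0000-, 0011-, 010-1, 01100, 1-010, 10-00, 11-10}
Coverage chart:
  m0: -00-0,0000-
  m1: 0-001,0000-
  m2: -00-0,00-10
  m9: 0-001,010-1
  m11: 010-1 ←essential
  m12: 01100 ←essential
  m16: -00-0,10-00
  m18: -00-0,1-010
  m23: -0111 ←essential
  m26: 1-010,11-10
  m30: 11-10 ←essential
Essential: -0111, 010-1, 01100, 11-10
Petrick residual → -00-0, 0-001
Min cover (6 terms): b'c'e' + b'cde + a'c'd'e + a'bc'e + a'bcd'e' + abde'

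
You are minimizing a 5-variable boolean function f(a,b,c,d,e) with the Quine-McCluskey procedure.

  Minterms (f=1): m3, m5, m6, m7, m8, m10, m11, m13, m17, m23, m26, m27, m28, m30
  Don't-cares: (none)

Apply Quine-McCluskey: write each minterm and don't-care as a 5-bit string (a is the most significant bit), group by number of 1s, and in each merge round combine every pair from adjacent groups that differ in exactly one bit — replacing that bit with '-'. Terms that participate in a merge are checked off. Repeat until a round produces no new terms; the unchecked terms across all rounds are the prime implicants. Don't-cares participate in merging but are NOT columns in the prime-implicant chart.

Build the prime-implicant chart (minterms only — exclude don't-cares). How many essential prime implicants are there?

Round 0: 00011✓ 00101✓ 00110✓ 00111✓ 01000✓ 01010✓ 01011✓ 01101✓ 10001 10111✓ 11010✓ 11011✓ 11100✓ 11110✓
Round 1: -0111 -1010✓ -1011✓ 0-011 0-101 00-11 001-1 0011- 010-0 0101-✓ 11-10 1101-✓ 111-0
Round 2: -101-
PIs = {-0111, -101-, 0-011, 0-101, 00-11, 001-1, 0011-, 010-0, 10001, 11-10, 111-0}
Coverage chart:
  m3: 0-011,00-11
  m5: 0-101,001-1
  m6: 0011- ←essential
  m7: -0111,00-11,001-1,0011-
  m8: 010-0 ←essential
  m10: -101-,010-0
  m11: -101-,0-011
  m13: 0-101 ←essential
  m17: 10001 ←essential
  m23: -0111 ←essential
  m26: -101-,11-10
  m27: -101- ←essential
  m28: 111-0 ←essential
  m30: 11-10,111-0
Essential: -0111, -101-, 0-101, 0011-, 010-0, 10001, 111-0

7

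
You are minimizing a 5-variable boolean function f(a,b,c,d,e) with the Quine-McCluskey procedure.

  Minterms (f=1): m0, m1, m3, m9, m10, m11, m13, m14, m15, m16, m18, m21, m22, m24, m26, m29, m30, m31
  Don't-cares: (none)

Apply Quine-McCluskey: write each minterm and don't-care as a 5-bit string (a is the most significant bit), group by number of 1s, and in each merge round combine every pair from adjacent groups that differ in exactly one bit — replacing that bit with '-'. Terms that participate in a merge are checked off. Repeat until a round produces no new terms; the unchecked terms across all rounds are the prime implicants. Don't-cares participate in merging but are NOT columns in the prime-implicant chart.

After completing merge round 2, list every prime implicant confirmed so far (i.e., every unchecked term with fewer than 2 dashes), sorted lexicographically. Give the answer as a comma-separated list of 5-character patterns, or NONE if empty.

-0000, 0000-, 1-101

Round 0: 00000✓ 00001✓ 00011✓ 01001✓ 01010✓ 01011✓ 01101✓ 01110✓ 01111✓ 10000✓ 10010✓ 10101✓ 10110✓ 11000✓ 11010✓ 11101✓ 11110✓ 11111✓
Round 1: -0000 -1010✓ -1101✓ -1110✓ -1111✓ 0-001✓ 0-011✓ 000-1✓ 0000- 01-01✓ 01-10✓ 01-11✓ 010-1✓ 0101-✓ 011-1✓ 0111-✓ 1-000✓ 1-010✓ 1-101 1-110✓ 10-10✓ 100-0✓ 11-10✓ 110-0✓ 111-1✓ 1111-✓
Round 2: -1-10 -11-1 -111- 0-0-1 01--1 01-1- 1--10 1-0-0
PIs = {-0000, -1-10, -11-1, -111-, 0-0-1, 0000-, 01--1, 01-1-, 1--10, 1-0-0, 1-101}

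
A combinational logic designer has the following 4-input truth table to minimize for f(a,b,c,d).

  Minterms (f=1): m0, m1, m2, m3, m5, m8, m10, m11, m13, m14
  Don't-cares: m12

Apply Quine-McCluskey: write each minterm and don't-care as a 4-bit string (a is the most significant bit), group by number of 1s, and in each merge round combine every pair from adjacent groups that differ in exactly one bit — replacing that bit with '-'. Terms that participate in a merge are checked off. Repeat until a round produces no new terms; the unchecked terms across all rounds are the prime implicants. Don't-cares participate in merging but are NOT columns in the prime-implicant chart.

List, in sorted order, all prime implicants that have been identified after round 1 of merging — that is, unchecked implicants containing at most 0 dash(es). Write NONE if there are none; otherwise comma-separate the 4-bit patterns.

NONE

size-2^0 implicants → 0000(✓)  0001(✓)  0010(✓)  0011(✓)  0101(✓)  1000(✓)  1010(✓)  1011(✓)  1100(✓)  1101(✓)  1110(✓)
size-2^1 implicants → -000(✓)  -010(✓)  -011(✓)  -101  0-01  00-0(✓)  00-1(✓)  000-(✓)  001-(✓)  1-00(✓)  1-10(✓)  10-0(✓)  101-(✓)  11-0(✓)  110-
size-2^2 implicants → -0-0  -01-  00--  1--0
Unchecked terms (primes): -0-0, -01-, -101, 0-01, 00--, 1--0, 110-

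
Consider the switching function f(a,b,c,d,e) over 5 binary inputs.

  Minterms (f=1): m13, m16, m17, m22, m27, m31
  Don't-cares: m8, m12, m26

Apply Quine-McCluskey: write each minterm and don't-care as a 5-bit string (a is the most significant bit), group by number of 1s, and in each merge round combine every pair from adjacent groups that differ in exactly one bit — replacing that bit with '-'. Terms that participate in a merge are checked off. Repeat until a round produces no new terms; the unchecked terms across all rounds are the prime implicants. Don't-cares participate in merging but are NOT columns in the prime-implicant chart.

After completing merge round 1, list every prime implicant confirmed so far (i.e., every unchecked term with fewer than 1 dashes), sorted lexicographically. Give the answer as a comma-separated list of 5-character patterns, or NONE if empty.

10110

size-2^0 implicants → 01000(✓)  01100(✓)  01101(✓)  10000(✓)  10001(✓)  10110  11010(✓)  11011(✓)  11111(✓)
size-2^1 implicants → 01-00  0110-  1000-  11-11  1101-
Unchecked terms (primes): 01-00, 0110-, 1000-, 10110, 11-11, 1101-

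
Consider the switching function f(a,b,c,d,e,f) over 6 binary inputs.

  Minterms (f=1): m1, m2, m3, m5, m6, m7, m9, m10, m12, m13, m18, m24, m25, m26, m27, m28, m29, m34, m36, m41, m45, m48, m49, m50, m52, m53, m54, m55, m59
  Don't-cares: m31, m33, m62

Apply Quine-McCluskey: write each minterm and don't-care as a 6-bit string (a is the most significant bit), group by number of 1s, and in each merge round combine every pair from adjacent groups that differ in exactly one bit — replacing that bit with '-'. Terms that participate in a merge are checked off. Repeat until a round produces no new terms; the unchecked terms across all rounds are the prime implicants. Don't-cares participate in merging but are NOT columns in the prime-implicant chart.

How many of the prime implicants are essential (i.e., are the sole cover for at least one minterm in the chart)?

8

size-2^0 implicants → 000001(✓)  000010(✓)  000011(✓)  000101(✓)  000110(✓)  000111(✓)  001001(✓)  001010(✓)  001100(✓)  001101(✓)  010010(✓)  011000(✓)  011001(✓)  011010(✓)  011011(✓)  011100(✓)  011101(✓)  011111(✓)  100001(✓)  100010(✓)  100100(✓)  101001(✓)  101101(✓)  110000(✓)  110001(✓)  110010(✓)  110100(✓)  110101(✓)  110110(✓)  110111(✓)  111011(✓)  111110(✓)
size-2^1 implicants → -00001(✓)  -00010(✓)  -01001(✓)  -01101(✓)  -10010(✓)  -11011  0-0010(✓)  0-1001(✓)  0-1010(✓)  0-1100(✓)  0-1101(✓)  00-001(✓)  00-010(✓)  00-101(✓)  000-01(✓)  000-10(✓)  000-11(✓)  0000-1(✓)  00001-(✓)  0001-1(✓)  00011-(✓)  001-01(✓)  00110-(✓)  01-010(✓)  011-00(✓)  011-01(✓)  011-11(✓)  0110-0(✓)  0110-1(✓)  01100-(✓)  01101-(✓)  0111-1(✓)  01110-(✓)  1-0001  1-0010(✓)  1-0100  10-001(✓)  101-01(✓)  11-110  110-00(✓)  110-01(✓)  110-10(✓)  1100-0(✓)  11000-(✓)  1101-0(✓)  1101-1(✓)  11010-(✓)  11011-(✓)
size-2^2 implicants → --0010  -0-001  -01-01  0--010  0-1-01  0-110-  00--01  000--1  000-1-  011--1  011-0-  0110--  110--0  110-0-  1101--
Unchecked terms (primes): --0010, -0-001, -01-01, -11011, 0--010, 0-1-01, 0-110-, 00--01, 000--1, 000-1-, 011--1, 011-0-, 0110--, 1-0001, 1-0100, 11-110, 110--0, 110-0-, 1101--
Minterm coverage:
  m1 ⊆ -0-001,00--01,000--1
  m2 ⊆ --0010,0--010,000-1-
  m3 ⊆ 000--1,000-1-
  m5 ⊆ 00--01,000--1
  m6 ⊆ 000-1- [E]
  m7 ⊆ 000--1,000-1-
  m9 ⊆ -0-001,-01-01,0-1-01,00--01
  m10 ⊆ 0--010 [E]
  m12 ⊆ 0-110- [E]
  m13 ⊆ -01-01,0-1-01,0-110-,00--01
  m18 ⊆ --0010,0--010
  m24 ⊆ 011-0-,0110--
  m25 ⊆ 0-1-01,011--1,011-0-,0110--
  m26 ⊆ 0--010,0110--
  m27 ⊆ -11011,011--1,0110--
  m28 ⊆ 0-110-,011-0-
  m29 ⊆ 0-1-01,0-110-,011--1,011-0-
  m34 ⊆ --0010 [E]
  m36 ⊆ 1-0100 [E]
  m41 ⊆ -0-001,-01-01
  m45 ⊆ -01-01 [E]
  m48 ⊆ 110--0,110-0-
  m49 ⊆ 1-0001,110-0-
  m50 ⊆ --0010,110--0
  m52 ⊆ 1-0100,110--0,110-0-,1101--
  m53 ⊆ 110-0-,1101--
  m54 ⊆ 11-110,110--0,1101--
  m55 ⊆ 1101-- [E]
  m59 ⊆ -11011 [E]
E = {--0010, -01-01, -11011, 0--010, 0-110-, 000-1-, 1-0100, 1101--}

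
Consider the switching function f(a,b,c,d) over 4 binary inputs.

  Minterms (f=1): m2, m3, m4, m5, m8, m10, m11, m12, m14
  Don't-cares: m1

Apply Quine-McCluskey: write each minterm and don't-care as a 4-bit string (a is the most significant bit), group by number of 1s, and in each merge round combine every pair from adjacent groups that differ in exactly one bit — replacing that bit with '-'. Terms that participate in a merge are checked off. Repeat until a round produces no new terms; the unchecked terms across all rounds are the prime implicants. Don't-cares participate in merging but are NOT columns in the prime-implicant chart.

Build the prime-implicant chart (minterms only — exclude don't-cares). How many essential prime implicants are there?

[col 0] 0001*, 0010*, 0011*, 0100*, 0101*, 1000*, 1010*, 1011*, 1100*, 1110*
[col 1] -010*, -011*, -100, 0-01, 00-1, 001-*, 010-, 1-00*, 1-10*, 10-0*, 101-*, 11-0*
[col 2] -01-, 1--0
Prime implicants: -01-, -100, 0-01, 00-1, 010-, 1--0
PI chart (minterm → PIs covering it):
  2 | -01-  (sole → essential)
  3 | -01-,00-1
  4 | -100,010-
  5 | 0-01,010-
  8 | 1--0  (sole → essential)
  10 | -01-,1--0
  11 | -01-  (sole → essential)
  12 | -100,1--0
  14 | 1--0  (sole → essential)
Essential prime implicants: -01-, 1--0

2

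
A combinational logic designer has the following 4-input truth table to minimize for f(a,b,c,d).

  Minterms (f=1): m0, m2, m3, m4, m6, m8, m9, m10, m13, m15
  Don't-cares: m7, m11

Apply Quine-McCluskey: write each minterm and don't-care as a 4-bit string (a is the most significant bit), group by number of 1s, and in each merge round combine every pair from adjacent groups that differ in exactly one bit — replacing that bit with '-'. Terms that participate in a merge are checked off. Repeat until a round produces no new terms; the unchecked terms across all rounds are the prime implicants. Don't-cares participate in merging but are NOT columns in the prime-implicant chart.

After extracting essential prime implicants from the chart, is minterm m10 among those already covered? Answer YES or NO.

size-2^0 implicants → 0000(✓)  0010(✓)  0011(✓)  0100(✓)  0110(✓)  0111(✓)  1000(✓)  1001(✓)  1010(✓)  1011(✓)  1101(✓)  1111(✓)
size-2^1 implicants → -000(✓)  -010(✓)  -011(✓)  -111(✓)  0-00(✓)  0-10(✓)  0-11(✓)  00-0(✓)  001-(✓)  01-0(✓)  011-(✓)  1-01(✓)  1-11(✓)  10-0(✓)  10-1(✓)  100-(✓)  101-(✓)  11-1(✓)
size-2^2 implicants → --11  -0-0  -01-  0--0  0-1-  1--1  10--
Unchecked terms (primes): --11, -0-0, -01-, 0--0, 0-1-, 1--1, 10--
Minterm coverage:
  m0 ⊆ -0-0,0--0
  m2 ⊆ -0-0,-01-,0--0,0-1-
  m3 ⊆ --11,-01-,0-1-
  m4 ⊆ 0--0 [E]
  m6 ⊆ 0--0,0-1-
  m8 ⊆ -0-0,10--
  m9 ⊆ 1--1,10--
  m10 ⊆ -0-0,-01-,10--
  m13 ⊆ 1--1 [E]
  m15 ⊆ --11,1--1
E = {0--0, 1--1}

NO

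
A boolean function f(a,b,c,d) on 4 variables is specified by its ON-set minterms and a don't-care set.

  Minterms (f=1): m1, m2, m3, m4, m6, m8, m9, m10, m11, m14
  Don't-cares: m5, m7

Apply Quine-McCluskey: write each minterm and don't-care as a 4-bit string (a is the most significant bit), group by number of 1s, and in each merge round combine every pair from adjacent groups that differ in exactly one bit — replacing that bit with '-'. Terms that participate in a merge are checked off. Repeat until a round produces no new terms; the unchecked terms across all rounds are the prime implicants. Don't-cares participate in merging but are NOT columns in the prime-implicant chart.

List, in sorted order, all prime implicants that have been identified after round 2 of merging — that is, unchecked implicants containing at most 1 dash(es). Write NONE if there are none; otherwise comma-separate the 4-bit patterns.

Round 0: 0001✓ 0010✓ 0011✓ 0100✓ 0101✓ 0110✓ 0111✓ 1000✓ 1001✓ 1010✓ 1011✓ 1110✓
Round 1: -001✓ -010✓ -011✓ -110✓ 0-01✓ 0-10✓ 0-11✓ 00-1✓ 001-✓ 01-0✓ 01-1✓ 010-✓ 011-✓ 1-10✓ 10-0✓ 10-1✓ 100-✓ 101-✓
Round 2: --10 -0-1 -01- 0--1 0-1- 01-- 10--
PIs = {--10, -0-1, -01-, 0--1, 0-1-, 01--, 10--}

NONE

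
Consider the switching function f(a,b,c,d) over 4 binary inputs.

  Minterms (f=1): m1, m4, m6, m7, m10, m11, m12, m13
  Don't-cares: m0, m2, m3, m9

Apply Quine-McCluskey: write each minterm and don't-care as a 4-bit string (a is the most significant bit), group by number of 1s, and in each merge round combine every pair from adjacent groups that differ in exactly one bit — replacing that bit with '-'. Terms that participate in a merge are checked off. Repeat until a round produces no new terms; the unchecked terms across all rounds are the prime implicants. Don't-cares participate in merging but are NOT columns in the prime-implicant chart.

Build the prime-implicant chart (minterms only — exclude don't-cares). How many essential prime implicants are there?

size-2^0 implicants → 0000(✓)  0001(✓)  0010(✓)  0011(✓)  0100(✓)  0110(✓)  0111(✓)  1001(✓)  1010(✓)  1011(✓)  1100(✓)  1101(✓)
size-2^1 implicants → -001(✓)  -010(✓)  -011(✓)  -100  0-00(✓)  0-10(✓)  0-11(✓)  00-0(✓)  00-1(✓)  000-(✓)  001-(✓)  01-0(✓)  011-(✓)  1-01  10-1(✓)  101-(✓)  110-
size-2^2 implicants → -0-1  -01-  0--0  0-1-  00--
Unchecked terms (primes): -0-1, -01-, -100, 0--0, 0-1-, 00--, 1-01, 110-
Minterm coverage:
  m1 ⊆ -0-1,00--
  m4 ⊆ -100,0--0
  m6 ⊆ 0--0,0-1-
  m7 ⊆ 0-1- [E]
  m10 ⊆ -01- [E]
  m11 ⊆ -0-1,-01-
  m12 ⊆ -100,110-
  m13 ⊆ 1-01,110-
E = {-01-, 0-1-}

2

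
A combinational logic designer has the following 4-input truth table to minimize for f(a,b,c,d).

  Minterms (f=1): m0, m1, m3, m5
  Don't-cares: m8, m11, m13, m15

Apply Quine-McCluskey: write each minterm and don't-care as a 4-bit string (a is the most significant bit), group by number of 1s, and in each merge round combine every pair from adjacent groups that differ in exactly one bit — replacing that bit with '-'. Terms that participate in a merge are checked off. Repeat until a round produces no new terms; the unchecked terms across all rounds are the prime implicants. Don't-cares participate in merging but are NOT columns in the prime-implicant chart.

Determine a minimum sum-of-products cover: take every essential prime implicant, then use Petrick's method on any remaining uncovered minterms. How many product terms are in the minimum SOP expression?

3

[col 0] 0000*, 0001*, 0011*, 0101*, 1000*, 1011*, 1101*, 1111*
[col 1] -000, -011, -101, 0-01, 00-1, 000-, 1-11, 11-1
Prime implicants: -000, -011, -101, 0-01, 00-1, 000-, 1-11, 11-1
PI chart (minterm → PIs covering it):
  0 | -000,000-
  1 | 0-01,00-1,000-
  3 | -011,00-1
  5 | -101,0-01
(no essential prime implicants)
Petrick residual → -000, -011, 0-01
Minimum SOP uses 3 PIs: b'c'd' + b'cd + a'c'd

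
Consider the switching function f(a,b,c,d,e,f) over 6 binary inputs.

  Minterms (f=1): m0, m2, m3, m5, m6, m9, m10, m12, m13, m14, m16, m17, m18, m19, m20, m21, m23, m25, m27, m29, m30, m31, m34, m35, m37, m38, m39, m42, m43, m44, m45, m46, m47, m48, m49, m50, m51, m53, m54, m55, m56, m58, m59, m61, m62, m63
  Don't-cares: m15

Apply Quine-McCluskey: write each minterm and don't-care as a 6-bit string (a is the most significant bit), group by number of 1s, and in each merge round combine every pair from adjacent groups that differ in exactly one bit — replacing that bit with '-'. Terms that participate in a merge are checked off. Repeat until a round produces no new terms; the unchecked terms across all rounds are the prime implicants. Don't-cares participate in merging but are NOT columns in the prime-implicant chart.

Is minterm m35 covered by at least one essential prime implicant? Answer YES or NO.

Round 0: 000000✓ 000010✓ 000011✓ 000101✓ 000110✓ 001001✓ 001010✓ 001100✓ 001101✓ 001110✓ 001111✓ 010000✓ 010001✓ 010010✓ 010011✓ 010100✓ 010101✓ 010111✓ 011001✓ 011011✓ 011101✓ 011110✓ 011111✓ 100010✓ 100011✓ 100101✓ 100110✓ 100111✓ 101010✓ 101011✓ 101100✓ 101101✓ 101110✓ 101111✓ 110000✓ 110001✓ 110010✓ 110011✓ 110101✓ 110110✓ 110111✓ 111000✓ 111010✓ 111011✓ 111101✓ 111110✓ 111111✓
Round 1: -00010✓ -00011✓ -00101✓ -00110✓ -01010✓ -01100✓ -01101✓ -01110✓ -01111✓ -10000✓ -10001✓ -10010✓ -10011✓ -10101✓ -10111✓ -11011✓ -11101✓ -11110✓ -11111✓ 0-0000✓ 0-0010✓ 0-0011✓ 0-0101✓ 0-1001✓ 0-1101✓ 0-1110✓ 0-1111✓ 00-010✓ 00-101✓ 00-110✓ 000-10✓ 0000-0✓ 00001-✓ 001-01✓ 001-10✓ 0011-0✓ 0011-1✓ 00110-✓ 00111-✓ 01-001✓ 01-011✓ 01-101✓ 01-111✓ 010-00✓ 010-01✓ 010-11✓ 0100-0✓ 0100-1✓ 01000-✓ 01001-✓ 0101-1✓ 01010-✓ 011-01✓ 011-11✓ 0110-1✓ 0111-1✓ 01111-✓ 1-0010✓ 1-0011✓ 1-0101✓ 1-0110✓ 1-0111✓ 1-1010✓ 1-1011✓ 1-1101✓ 1-1110✓ 1-1111✓ 10-010✓ 10-011✓ 10-101✓ 10-110✓ 10-111✓ 100-10✓ 100-11✓ 10001-✓ 1001-1✓ 10011-✓ 101-10✓ 101-11✓ 10101-✓ 1011-0✓ 1011-1✓ 10110-✓ 10111-✓ 11-000✓ 11-010✓ 11-011✓ 11-101✓ 11-110✓ 11-111✓ 110-01✓ 110-10✓ 110-11✓ 1100-0✓ 1100-1✓ 11000-✓ 11001-✓ 1101-1✓ 11011-✓ 111-10✓ 111-11✓ 1110-0✓ 11101-✓ 1111-1✓ 11111-✓
Round 2: --0010✓ --0011✓ --0101✓ --1101✓ --1110✓ --1111✓ -0-010✓ -0-101✓ -0-110✓ -00-10✓ -0001-✓ -01-10✓ -011-0✓ -011-1✓ -0110-✓ -0111-✓ -1-011✓ -1-101✓ -1-111✓ -10-01✓ -10-11✓ -100-0✓ -100-1✓ -1000-✓ -1001-✓ -101-1✓ -11-11✓ -111-1✓ -1111-✓ 0--101✓ 0-00-0 0-001-✓ 0-1-01 0-11-1✓ 0-111-✓ 00--10✓ 0011--✓ 01--01✓ 01--11✓ 01-0-1✓ 01-1-1✓ 010--1✓ 010-0- 0100--✓ 011--1✓ 1--010✓ 1--011✓ 1--101✓ 1--110✓ 1--111✓ 1-0-10✓ 1-0-11✓ 1-001-✓ 1-01-1✓ 1-011-✓ 1-1-10✓ 1-1-11✓ 1-101-✓ 1-11-1✓ 1-111-✓ 10--10✓ 10--11✓ 10-01-✓ 10-1-1✓ 10-11-✓ 100-1-✓ 101-1-✓ 1011--✓ 11--10✓ 11--11✓ 11-0-0 11-01-✓ 11-1-1✓ 11-11-✓ 110--1✓ 110-1-✓ 1100--✓ 111-1-✓
Round 3: ---101 --001- --11-1 --111- -0--10 -011-- -1--11 -1-1-1 -10--1 -100-- 01---1 1---10✓ 1---11✓ 1--01-✓ 1--1-1 1--11-✓ 1-0-1-✓ 1-1-1-✓ 10--1-✓ 11--1-✓
Round 4: 1---1-
PIs = {---101, --001-, --11-1, --111-, -0--10, -011--, -1--11, -1-1-1, -10--1, -100--, 0-00-0, 0-1-01, 01---1, 010-0-, 1---1-, 1--1-1, 11-0-0}
Coverage chart:
  m0: 0-00-0 ←essential
  m2: --001-,-0--10,0-00-0
  m3: --001- ←essential
  m5: ---101 ←essential
  m6: -0--10 ←essential
  m9: 0-1-01 ←essential
  m10: -0--10 ←essential
  m12: -011-- ←essential
  m13: ---101,--11-1,-011--,0-1-01
  m14: --111-,-0--10,-011--
  m16: -100--,0-00-0,010-0-
  m17: -10--1,-100--,01---1,010-0-
  m18: --001-,-100--,0-00-0
  m19: --001-,-1--11,-10--1,-100--,01---1
  m20: 010-0- ←essential
  m21: ---101,-1-1-1,-10--1,01---1,010-0-
  m23: -1--11,-1-1-1,-10--1,01---1
  m25: 0-1-01,01---1
  m27: -1--11,01---1
  m29: ---101,--11-1,-1-1-1,0-1-01,01---1
  m30: --111- ←essential
  m31: --11-1,--111-,-1--11,-1-1-1,01---1
  m34: --001-,-0--10,1---1-
  m35: --001-,1---1-
  m37: ---101,1--1-1
  m38: -0--10,1---1-
  m39: 1---1-,1--1-1
  m42: -0--10,1---1-
  m43: 1---1- ←essential
  m44: -011-- ←essential
  m45: ---101,--11-1,-011--,1--1-1
  m46: --111-,-0--10,-011--,1---1-
  m47: --11-1,--111-,-011--,1---1-,1--1-1
  m48: -100--,11-0-0
  m49: -10--1,-100--
  m50: --001-,-100--,1---1-,11-0-0
  m51: --001-,-1--11,-10--1,-100--,1---1-
  m53: ---101,-1-1-1,-10--1,1--1-1
  m54: 1---1- ←essential
  m55: -1--11,-1-1-1,-10--1,1---1-,1--1-1
  m56: 11-0-0 ←essential
  m58: 1---1-,11-0-0
  m59: -1--11,1---1-
  m61: ---101,--11-1,-1-1-1,1--1-1
  m62: --111-,1---1-
  m63: --11-1,--111-,-1--11,-1-1-1,1---1-,1--1-1
Essential: ---101, --001-, --111-, -0--10, -011--, 0-00-0, 0-1-01, 010-0-, 1---1-, 11-0-0

YES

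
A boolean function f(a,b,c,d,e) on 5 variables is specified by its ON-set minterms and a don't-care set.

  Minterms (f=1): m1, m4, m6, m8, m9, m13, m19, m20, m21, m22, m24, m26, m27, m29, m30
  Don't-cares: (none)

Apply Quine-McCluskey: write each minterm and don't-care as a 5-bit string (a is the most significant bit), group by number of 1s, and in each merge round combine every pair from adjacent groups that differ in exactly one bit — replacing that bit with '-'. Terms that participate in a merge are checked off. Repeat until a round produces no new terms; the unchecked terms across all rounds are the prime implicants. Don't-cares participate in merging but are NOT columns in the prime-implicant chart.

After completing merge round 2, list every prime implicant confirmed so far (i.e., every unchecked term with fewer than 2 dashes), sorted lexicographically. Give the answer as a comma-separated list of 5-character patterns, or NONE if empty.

Round 0: 00001✓ 00100✓ 00110✓ 01000✓ 01001✓ 01101✓ 10011✓ 10100✓ 10101✓ 10110✓ 11000✓ 11010✓ 11011✓ 11101✓ 11110✓
Round 1: -0100✓ -0110✓ -1000 -1101 0-001 001-0✓ 01-01 0100- 1-011 1-101 1-110 101-0✓ 1010- 11-10 110-0 1101-
Round 2: -01-0
PIs = {-01-0, -1000, -1101, 0-001, 01-01, 0100-, 1-011, 1-101, 1-110, 1010-, 11-10, 110-0, 1101-}

-1000, -1101, 0-001, 01-01, 0100-, 1-011, 1-101, 1-110, 1010-, 11-10, 110-0, 1101-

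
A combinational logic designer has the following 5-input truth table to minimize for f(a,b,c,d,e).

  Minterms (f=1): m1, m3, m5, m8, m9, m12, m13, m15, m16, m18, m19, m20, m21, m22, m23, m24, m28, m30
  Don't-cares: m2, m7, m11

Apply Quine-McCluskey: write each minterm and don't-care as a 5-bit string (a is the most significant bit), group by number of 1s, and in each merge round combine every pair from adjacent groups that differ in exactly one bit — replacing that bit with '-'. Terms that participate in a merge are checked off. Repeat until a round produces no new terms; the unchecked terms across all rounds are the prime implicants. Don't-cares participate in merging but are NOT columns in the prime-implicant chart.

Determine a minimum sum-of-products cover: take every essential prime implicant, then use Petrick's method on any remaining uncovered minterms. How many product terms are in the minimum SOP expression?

size-2^0 implicants → 00001(✓)  00010(✓)  00011(✓)  00101(✓)  00111(✓)  01000(✓)  01001(✓)  01011(✓)  01100(✓)  01101(✓)  01111(✓)  10000(✓)  10010(✓)  10011(✓)  10100(✓)  10101(✓)  10110(✓)  10111(✓)  11000(✓)  11100(✓)  11110(✓)
size-2^1 implicants → -0010(✓)  -0011(✓)  -0101(✓)  -0111(✓)  -1000(✓)  -1100(✓)  0-001(✓)  0-011(✓)  0-101(✓)  0-111(✓)  00-01(✓)  00-11(✓)  000-1(✓)  0001-(✓)  001-1(✓)  01-00(✓)  01-01(✓)  01-11(✓)  010-1(✓)  0100-(✓)  011-1(✓)  0110-(✓)  1-000(✓)  1-100(✓)  1-110(✓)  10-00(✓)  10-10(✓)  10-11(✓)  100-0(✓)  1001-(✓)  101-0(✓)  101-1(✓)  1010-(✓)  1011-(✓)  11-00(✓)  111-0(✓)
size-2^2 implicants → -0-11  -001-  -01-1  -1-00  0--01(✓)  0--11(✓)  0-0-1(✓)  0-1-1(✓)  00--1(✓)  01--1(✓)  01-0-  1--00  1-1-0  10--0  10-1-  101--
size-2^3 implicants → 0---1
Unchecked terms (primes): -0-11, -001-, -01-1, -1-00, 0---1, 01-0-, 1--00, 1-1-0, 10--0, 10-1-, 101--
Minterm coverage:
  m1 ⊆ 0---1 [E]
  m3 ⊆ -0-11,-001-,0---1
  m5 ⊆ -01-1,0---1
  m8 ⊆ -1-00,01-0-
  m9 ⊆ 0---1,01-0-
  m12 ⊆ -1-00,01-0-
  m13 ⊆ 0---1,01-0-
  m15 ⊆ 0---1 [E]
  m16 ⊆ 1--00,10--0
  m18 ⊆ -001-,10--0,10-1-
  m19 ⊆ -0-11,-001-,10-1-
  m20 ⊆ 1--00,1-1-0,10--0,101--
  m21 ⊆ -01-1,101--
  m22 ⊆ 1-1-0,10--0,10-1-,101--
  m23 ⊆ -0-11,-01-1,10-1-,101--
  m24 ⊆ -1-00,1--00
  m28 ⊆ -1-00,1--00,1-1-0
  m30 ⊆ 1-1-0 [E]
E = {0---1, 1-1-0}
Petrick residual → -0-11, -01-1, -1-00, 10--0
Cover = b'de + b'ce + bd'e' + a'e + ace' + ab'e'  |cover|=6

6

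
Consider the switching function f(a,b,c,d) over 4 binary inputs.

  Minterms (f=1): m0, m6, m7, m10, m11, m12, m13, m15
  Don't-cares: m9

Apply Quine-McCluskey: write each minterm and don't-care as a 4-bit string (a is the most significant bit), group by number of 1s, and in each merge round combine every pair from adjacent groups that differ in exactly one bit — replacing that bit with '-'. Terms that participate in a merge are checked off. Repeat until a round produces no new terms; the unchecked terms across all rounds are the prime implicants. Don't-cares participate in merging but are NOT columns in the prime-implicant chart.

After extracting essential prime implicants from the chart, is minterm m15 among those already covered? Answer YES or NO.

size-2^0 implicants → 0000  0110(✓)  0111(✓)  1001(✓)  1010(✓)  1011(✓)  1100(✓)  1101(✓)  1111(✓)
size-2^1 implicants → -111  011-  1-01(✓)  1-11(✓)  10-1(✓)  101-  11-1(✓)  110-
size-2^2 implicants → 1--1
Unchecked terms (primes): -111, 0000, 011-, 1--1, 101-, 110-
Minterm coverage:
  m0 ⊆ 0000 [E]
  m6 ⊆ 011- [E]
  m7 ⊆ -111,011-
  m10 ⊆ 101- [E]
  m11 ⊆ 1--1,101-
  m12 ⊆ 110- [E]
  m13 ⊆ 1--1,110-
  m15 ⊆ -111,1--1
E = {0000, 011-, 101-, 110-}

NO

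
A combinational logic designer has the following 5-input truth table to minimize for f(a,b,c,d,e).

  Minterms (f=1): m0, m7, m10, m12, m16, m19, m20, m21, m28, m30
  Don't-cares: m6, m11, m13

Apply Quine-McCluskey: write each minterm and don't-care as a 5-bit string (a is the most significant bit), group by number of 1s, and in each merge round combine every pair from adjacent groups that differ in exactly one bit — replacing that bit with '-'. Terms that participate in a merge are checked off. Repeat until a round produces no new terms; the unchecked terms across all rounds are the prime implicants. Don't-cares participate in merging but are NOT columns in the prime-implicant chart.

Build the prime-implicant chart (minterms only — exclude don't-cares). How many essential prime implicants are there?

Round 0: 00000✓ 00110✓ 00111✓ 01010✓ 01011✓ 01100✓ 01101✓ 10000✓ 10011 10100✓ 10101✓ 11100✓ 11110✓
Round 1: -0000 -1100 0011- 0101- 0110- 1-100 10-00 1010- 111-0
PIs = {-0000, -1100, 0011-, 0101-, 0110-, 1-100, 10-00, 10011, 1010-, 111-0}
Coverage chart:
  m0: -0000 ←essential
  m7: 0011- ←essential
  m10: 0101- ←essential
  m12: -1100,0110-
  m16: -0000,10-00
  m19: 10011 ←essential
  m20: 1-100,10-00,1010-
  m21: 1010- ←essential
  m28: -1100,1-100,111-0
  m30: 111-0 ←essential
Essential: -0000, 0011-, 0101-, 10011, 1010-, 111-0

6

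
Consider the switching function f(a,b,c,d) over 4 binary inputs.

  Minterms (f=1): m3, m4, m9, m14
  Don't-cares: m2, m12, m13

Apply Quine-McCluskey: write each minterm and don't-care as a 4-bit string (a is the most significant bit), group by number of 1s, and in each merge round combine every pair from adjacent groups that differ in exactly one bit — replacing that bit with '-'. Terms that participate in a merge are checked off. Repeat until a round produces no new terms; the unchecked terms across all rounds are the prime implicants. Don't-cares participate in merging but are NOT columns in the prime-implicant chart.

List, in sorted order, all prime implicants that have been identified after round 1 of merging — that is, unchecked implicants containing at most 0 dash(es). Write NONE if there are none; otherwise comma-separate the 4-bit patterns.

NONE

size-2^0 implicants → 0010(✓)  0011(✓)  0100(✓)  1001(✓)  1100(✓)  1101(✓)  1110(✓)
size-2^1 implicants → -100  001-  1-01  11-0  110-
Unchecked terms (primes): -100, 001-, 1-01, 11-0, 110-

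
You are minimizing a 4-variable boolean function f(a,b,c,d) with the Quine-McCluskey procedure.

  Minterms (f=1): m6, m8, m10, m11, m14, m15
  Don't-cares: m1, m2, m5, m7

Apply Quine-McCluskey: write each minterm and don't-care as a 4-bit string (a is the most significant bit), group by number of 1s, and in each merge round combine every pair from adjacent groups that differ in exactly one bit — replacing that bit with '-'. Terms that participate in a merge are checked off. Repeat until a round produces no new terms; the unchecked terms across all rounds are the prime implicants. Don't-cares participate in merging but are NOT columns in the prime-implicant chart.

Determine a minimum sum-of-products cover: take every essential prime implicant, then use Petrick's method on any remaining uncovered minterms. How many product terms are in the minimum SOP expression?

[col 0] 0001*, 0010*, 0101*, 0110*, 0111*, 1000*, 1010*, 1011*, 1110*, 1111*
[col 1] -010*, -110*, -111*, 0-01, 0-10*, 01-1, 011-*, 1-10*, 1-11*, 10-0, 101-*, 111-*
[col 2] --10, -11-, 1-1-
Prime implicants: --10, -11-, 0-01, 01-1, 1-1-, 10-0
PI chart (minterm → PIs covering it):
  6 | --10,-11-
  8 | 10-0  (sole → essential)
  10 | --10,1-1-,10-0
  11 | 1-1-  (sole → essential)
  14 | --10,-11-,1-1-
  15 | -11-,1-1-
Essential prime implicants: 1-1-, 10-0
Petrick residual → --10
Minimum SOP uses 3 PIs: cd' + ac + ab'd'

3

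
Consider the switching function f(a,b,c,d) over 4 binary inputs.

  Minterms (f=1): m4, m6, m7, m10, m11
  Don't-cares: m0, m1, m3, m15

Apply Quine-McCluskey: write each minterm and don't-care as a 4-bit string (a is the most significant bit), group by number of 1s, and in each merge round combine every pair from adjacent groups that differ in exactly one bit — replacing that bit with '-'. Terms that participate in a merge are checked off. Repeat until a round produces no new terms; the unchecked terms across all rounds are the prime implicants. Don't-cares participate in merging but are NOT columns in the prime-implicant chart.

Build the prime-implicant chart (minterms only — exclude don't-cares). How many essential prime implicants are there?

1

[col 0] 0000*, 0001*, 0011*, 0100*, 0110*, 0111*, 1010*, 1011*, 1111*
[col 1] -011*, -111*, 0-00, 0-11*, 00-1, 000-, 01-0, 011-, 1-11*, 101-
[col 2] --11
Prime implicants: --11, 0-00, 00-1, 000-, 01-0, 011-, 101-
PI chart (minterm → PIs covering it):
  4 | 0-00,01-0
  6 | 01-0,011-
  7 | --11,011-
  10 | 101-  (sole → essential)
  11 | --11,101-
Essential prime implicants: 101-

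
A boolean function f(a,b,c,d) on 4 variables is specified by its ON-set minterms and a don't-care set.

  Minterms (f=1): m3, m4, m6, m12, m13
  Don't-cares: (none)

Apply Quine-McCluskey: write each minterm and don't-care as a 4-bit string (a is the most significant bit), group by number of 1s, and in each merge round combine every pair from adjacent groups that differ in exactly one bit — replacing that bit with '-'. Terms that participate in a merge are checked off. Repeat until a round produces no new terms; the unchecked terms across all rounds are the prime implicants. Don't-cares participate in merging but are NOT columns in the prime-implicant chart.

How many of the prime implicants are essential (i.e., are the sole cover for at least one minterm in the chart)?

3

Round 0: 0011 0100✓ 0110✓ 1100✓ 1101✓
Round 1: -100 01-0 110-
PIs = {-100, 0011, 01-0, 110-}
Coverage chart:
  m3: 0011 ←essential
  m4: -100,01-0
  m6: 01-0 ←essential
  m12: -100,110-
  m13: 110- ←essential
Essential: 0011, 01-0, 110-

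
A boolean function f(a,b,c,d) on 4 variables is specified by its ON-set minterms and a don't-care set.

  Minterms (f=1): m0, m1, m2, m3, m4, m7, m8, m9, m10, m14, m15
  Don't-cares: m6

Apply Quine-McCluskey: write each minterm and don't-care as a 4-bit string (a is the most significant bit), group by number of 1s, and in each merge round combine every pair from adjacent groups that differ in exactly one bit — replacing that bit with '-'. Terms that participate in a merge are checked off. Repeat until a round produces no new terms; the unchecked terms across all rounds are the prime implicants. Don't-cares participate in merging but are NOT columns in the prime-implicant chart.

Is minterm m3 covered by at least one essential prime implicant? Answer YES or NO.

Round 0: 0000✓ 0001✓ 0010✓ 0011✓ 0100✓ 0110✓ 0111✓ 1000✓ 1001✓ 1010✓ 1110✓ 1111✓
Round 1: -000✓ -001✓ -010✓ -110✓ -111✓ 0-00✓ 0-10✓ 0-11✓ 00-0✓ 00-1✓ 000-✓ 001-✓ 01-0✓ 011-✓ 1-10✓ 10-0✓ 100-✓ 111-✓
Round 2: --10 -0-0 -00- -11- 0--0 0-1- 00--
PIs = {--10, -0-0, -00-, -11-, 0--0, 0-1-, 00--}
Coverage chart:
  m0: -0-0,-00-,0--0,00--
  m1: -00-,00--
  m2: --10,-0-0,0--0,0-1-,00--
  m3: 0-1-,00--
  m4: 0--0 ←essential
  m7: -11-,0-1-
  m8: -0-0,-00-
  m9: -00- ←essential
  m10: --10,-0-0
  m14: --10,-11-
  m15: -11- ←essential
Essential: -00-, -11-, 0--0

NO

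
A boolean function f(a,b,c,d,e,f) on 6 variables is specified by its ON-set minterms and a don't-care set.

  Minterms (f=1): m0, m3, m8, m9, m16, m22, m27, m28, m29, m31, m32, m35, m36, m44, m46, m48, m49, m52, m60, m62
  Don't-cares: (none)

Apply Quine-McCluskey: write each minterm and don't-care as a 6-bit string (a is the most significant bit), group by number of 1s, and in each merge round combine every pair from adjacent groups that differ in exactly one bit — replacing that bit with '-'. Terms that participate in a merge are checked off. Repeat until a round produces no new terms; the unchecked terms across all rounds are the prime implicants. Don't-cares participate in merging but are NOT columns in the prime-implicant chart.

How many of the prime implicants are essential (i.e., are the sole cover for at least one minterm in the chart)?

[col 0] 000000*, 000011*, 001000*, 001001*, 010000*, 010110, 011011*, 011100*, 011101*, 011111*, 100000*, 100011*, 100100*, 101100*, 101110*, 110000*, 110001*, 110100*, 111100*, 111110*
[col 1] -00000*, -00011, -10000*, -11100, 0-0000*, 00-000, 00100-, 011-11, 0111-1, 01110-, 1-0000*, 1-0100*, 1-1100*, 1-1110*, 10-100*, 100-00*, 1011-0*, 11-100*, 110-00*, 11000-, 1111-0*
[col 2] --0000, 1--100, 1-0-00, 1-11-0
Prime implicants: --0000, -00011, -11100, 00-000, 00100-, 010110, 011-11, 0111-1, 01110-, 1--100, 1-0-00, 1-11-0, 11000-
PI chart (minterm → PIs covering it):
  0 | --0000,00-000
  3 | -00011  (sole → essential)
  8 | 00-000,00100-
  9 | 00100-  (sole → essential)
  16 | --0000  (sole → essential)
  22 | 010110  (sole → essential)
  27 | 011-11  (sole → essential)
  28 | -11100,01110-
  29 | 0111-1,01110-
  31 | 011-11,0111-1
  32 | --0000,1-0-00
  35 | -00011  (sole → essential)
  36 | 1--100,1-0-00
  44 | 1--100,1-11-0
  46 | 1-11-0  (sole → essential)
  48 | --0000,1-0-00,11000-
  49 | 11000-  (sole → essential)
  52 | 1--100,1-0-00
  60 | -11100,1--100,1-11-0
  62 | 1-11-0  (sole → essential)
Essential prime implicants: --0000, -00011, 00100-, 010110, 011-11, 1-11-0, 11000-

7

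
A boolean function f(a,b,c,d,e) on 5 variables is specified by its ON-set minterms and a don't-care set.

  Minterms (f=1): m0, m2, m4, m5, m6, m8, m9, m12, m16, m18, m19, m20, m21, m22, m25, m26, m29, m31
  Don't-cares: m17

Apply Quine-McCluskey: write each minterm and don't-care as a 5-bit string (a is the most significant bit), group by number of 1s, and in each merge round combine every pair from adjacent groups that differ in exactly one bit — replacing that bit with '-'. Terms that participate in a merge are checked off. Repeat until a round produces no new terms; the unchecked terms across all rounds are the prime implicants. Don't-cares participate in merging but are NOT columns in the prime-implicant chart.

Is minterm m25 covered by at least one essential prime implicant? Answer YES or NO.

NO

[col 0] 00000*, 00010*, 00100*, 00101*, 00110*, 01000*, 01001*, 01100*, 10000*, 10001*, 10010*, 10011*, 10100*, 10101*, 10110*, 11001*, 11010*, 11101*, 11111*
[col 1] -0000*, -0010*, -0100*, -0101*, -0110*, -1001, 0-000*, 0-100*, 00-00*, 00-10*, 000-0*, 001-0*, 0010-*, 01-00*, 0100-, 1-001*, 1-010, 1-101*, 10-00*, 10-01*, 10-10*, 100-0*, 100-1*, 1000-*, 1001-*, 101-0*, 1010-*, 11-01*, 111-1
[col 2] -0-00*, -0-10*, -00-0*, -01-0*, -010-, 0--00, 00--0*, 1--01, 10--0*, 10-0-, 100--
[col 3] -0--0
Prime implicants: -0--0, -010-, -1001, 0--00, 0100-, 1--01, 1-010, 10-0-, 100--, 111-1
PI chart (minterm → PIs covering it):
  0 | -0--0,0--00
  2 | -0--0  (sole → essential)
  4 | -0--0,-010-,0--00
  5 | -010-  (sole → essential)
  6 | -0--0  (sole → essential)
  8 | 0--00,0100-
  9 | -1001,0100-
  12 | 0--00  (sole → essential)
  16 | -0--0,10-0-,100--
  18 | -0--0,1-010,100--
  19 | 100--  (sole → essential)
  20 | -0--0,-010-,10-0-
  21 | -010-,1--01,10-0-
  22 | -0--0  (sole → essential)
  25 | -1001,1--01
  26 | 1-010  (sole → essential)
  29 | 1--01,111-1
  31 | 111-1  (sole → essential)
Essential prime implicants: -0--0, -010-, 0--00, 1-010, 100--, 111-1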